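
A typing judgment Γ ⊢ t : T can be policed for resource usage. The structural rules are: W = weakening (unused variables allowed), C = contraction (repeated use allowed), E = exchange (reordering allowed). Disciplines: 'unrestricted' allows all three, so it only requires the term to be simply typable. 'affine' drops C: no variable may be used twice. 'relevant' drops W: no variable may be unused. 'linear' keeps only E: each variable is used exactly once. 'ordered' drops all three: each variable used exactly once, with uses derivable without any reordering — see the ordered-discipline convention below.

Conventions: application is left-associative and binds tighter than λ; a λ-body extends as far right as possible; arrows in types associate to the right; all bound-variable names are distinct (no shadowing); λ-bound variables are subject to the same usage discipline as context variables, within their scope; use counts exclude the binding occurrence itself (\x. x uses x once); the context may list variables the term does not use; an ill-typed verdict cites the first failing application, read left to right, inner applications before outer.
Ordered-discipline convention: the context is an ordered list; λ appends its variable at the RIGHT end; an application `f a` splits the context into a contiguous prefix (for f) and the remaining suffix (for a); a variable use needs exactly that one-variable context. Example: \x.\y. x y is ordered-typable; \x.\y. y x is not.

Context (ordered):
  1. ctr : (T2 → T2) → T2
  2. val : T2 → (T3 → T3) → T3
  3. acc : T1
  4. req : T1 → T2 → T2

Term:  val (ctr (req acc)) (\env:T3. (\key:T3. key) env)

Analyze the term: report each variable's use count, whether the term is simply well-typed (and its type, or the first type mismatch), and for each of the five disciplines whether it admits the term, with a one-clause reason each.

variable uses: ctr=1; val=1; acc=1; req=1; env [bound]=1; key [bound]=1
uses in reading order: val, ctr, req, acc, key, env
typing: well-typed at T3
ordered: ✗ — no contiguous prefix/suffix split fits val, ctr, req, acc, key, env
linear: ✓ — each of ctr, val, acc, req, env, key used exactly once
affine: ✓ — no duplicate uses among ctr, val, acc, req, env, key
relevant: ✓ — every one of ctr, val, acc, req, env, key appears
unrestricted: ✓ — type-checks (T3) and nothing is barred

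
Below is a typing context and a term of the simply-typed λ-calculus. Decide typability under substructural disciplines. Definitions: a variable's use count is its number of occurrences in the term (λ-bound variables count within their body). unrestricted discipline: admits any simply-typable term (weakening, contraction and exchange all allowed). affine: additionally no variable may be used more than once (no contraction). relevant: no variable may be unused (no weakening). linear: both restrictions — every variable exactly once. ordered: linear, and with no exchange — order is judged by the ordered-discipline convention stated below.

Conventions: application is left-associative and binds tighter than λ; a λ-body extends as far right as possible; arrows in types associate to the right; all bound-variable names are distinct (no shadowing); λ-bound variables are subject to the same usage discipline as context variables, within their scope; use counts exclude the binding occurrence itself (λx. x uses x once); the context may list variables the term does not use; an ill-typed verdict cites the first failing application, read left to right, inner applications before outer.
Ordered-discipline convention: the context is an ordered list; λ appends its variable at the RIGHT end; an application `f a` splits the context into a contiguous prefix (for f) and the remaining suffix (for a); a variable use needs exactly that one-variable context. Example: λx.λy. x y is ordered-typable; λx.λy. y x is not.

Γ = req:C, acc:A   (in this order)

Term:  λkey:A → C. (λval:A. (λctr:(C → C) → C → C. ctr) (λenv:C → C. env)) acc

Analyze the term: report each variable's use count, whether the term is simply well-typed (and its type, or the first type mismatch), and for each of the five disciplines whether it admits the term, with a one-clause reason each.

variable uses: req: 0×, acc: 1×, key (bound): 0×, val (bound): 0×, ctr (bound): 1×, env (bound): 1×
left-to-right use order: ctr, env, acc
typing: the term checks, with type (A → C) → (C → C) → C → C
ordered: ✗ — unused: req, key, val — weakening required
linear: ✗ — unused: req, key, val — weakening required
affine: ✓ — at most one use each (req, acc, key, val, ctr, env)
relevant: ✗ — unused: req, key, val — weakening required
unrestricted: ✓ — typability at (A → C) → (C → C) → C → C is all that's needed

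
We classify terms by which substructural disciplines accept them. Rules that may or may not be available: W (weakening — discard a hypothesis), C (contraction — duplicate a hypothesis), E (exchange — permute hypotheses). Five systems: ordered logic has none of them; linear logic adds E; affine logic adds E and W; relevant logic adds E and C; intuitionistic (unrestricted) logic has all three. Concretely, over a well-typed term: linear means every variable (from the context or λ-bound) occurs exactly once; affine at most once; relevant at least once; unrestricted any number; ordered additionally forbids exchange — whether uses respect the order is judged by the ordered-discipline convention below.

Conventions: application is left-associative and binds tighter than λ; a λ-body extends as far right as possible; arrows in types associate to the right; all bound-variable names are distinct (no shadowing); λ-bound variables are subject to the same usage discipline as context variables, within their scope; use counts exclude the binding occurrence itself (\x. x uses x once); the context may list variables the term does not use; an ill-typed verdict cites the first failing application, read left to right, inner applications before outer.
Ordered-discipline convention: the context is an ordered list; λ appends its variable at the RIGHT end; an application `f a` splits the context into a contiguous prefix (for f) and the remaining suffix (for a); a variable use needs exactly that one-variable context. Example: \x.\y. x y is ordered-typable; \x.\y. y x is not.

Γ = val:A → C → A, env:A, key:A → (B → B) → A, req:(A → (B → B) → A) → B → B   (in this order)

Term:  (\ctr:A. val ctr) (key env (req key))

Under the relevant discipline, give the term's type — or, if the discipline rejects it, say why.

term : C → A
use counts: val=1, env=1, key=2, req=1, ctr (λ-bound)=1
order of uses: val, ctr, key, env, req, key
typing: ✓ — C → A
per-discipline verdicts: ordered ✗ · linear ✗ · affine ✗ · relevant ✓ · unrestricted ✓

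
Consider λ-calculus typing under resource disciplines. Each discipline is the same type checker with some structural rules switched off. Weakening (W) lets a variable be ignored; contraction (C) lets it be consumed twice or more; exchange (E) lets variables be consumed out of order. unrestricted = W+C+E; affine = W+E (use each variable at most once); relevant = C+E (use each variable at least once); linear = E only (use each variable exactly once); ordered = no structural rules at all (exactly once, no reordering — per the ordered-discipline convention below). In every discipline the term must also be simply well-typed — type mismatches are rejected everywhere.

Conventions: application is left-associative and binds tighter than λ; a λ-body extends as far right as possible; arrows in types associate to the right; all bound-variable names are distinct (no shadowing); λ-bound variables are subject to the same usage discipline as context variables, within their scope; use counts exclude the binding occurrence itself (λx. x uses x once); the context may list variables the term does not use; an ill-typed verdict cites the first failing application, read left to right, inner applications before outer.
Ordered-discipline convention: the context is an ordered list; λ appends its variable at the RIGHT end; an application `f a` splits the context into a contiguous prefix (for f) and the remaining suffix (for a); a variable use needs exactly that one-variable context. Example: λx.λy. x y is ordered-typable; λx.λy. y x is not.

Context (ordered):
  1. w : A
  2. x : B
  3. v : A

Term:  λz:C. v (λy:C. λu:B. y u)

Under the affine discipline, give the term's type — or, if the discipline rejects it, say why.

not well-typed under affine — fails simple typing
variable uses: w ×0, x ×0, v ×1, z (bound) ×0, y (bound) ×1, u (bound) ×1
uses in reading order: v, y, u
typing: ill-typed: applying a non-function (C)
per-discipline verdicts: ordered ✗ | linear ✗ | affine ✗ | relevant ✗ | unrestricted ✗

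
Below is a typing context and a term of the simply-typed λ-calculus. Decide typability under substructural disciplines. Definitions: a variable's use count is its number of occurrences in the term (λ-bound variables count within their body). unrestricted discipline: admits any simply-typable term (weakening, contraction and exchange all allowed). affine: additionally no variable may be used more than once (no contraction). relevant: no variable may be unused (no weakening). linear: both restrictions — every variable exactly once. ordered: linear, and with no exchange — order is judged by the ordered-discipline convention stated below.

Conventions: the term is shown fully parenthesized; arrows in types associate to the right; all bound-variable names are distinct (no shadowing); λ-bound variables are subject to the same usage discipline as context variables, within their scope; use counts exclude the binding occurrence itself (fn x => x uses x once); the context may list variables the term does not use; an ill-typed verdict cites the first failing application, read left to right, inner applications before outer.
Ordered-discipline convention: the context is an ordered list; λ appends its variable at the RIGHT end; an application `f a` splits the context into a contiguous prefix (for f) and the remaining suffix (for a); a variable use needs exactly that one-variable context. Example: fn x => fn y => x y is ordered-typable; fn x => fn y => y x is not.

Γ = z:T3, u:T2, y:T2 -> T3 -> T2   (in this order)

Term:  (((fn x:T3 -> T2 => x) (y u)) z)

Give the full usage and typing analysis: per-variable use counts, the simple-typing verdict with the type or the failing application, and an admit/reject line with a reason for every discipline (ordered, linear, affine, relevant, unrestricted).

usage: z ×1; u ×1; y ×1; x [bound] ×1
order of uses: x, y, u, z
typing: the term checks, with type T2
ordered: ✗ — needs exchange: uses follow x, y, u, z
linear: ✓ — z, u, y, x: one use apiece
affine: ✓ — at most one use each (z, u, y, x)
relevant: ✓ — every one of z, u, y, x appears
unrestricted: ✓ — typability at T2 is all that's needed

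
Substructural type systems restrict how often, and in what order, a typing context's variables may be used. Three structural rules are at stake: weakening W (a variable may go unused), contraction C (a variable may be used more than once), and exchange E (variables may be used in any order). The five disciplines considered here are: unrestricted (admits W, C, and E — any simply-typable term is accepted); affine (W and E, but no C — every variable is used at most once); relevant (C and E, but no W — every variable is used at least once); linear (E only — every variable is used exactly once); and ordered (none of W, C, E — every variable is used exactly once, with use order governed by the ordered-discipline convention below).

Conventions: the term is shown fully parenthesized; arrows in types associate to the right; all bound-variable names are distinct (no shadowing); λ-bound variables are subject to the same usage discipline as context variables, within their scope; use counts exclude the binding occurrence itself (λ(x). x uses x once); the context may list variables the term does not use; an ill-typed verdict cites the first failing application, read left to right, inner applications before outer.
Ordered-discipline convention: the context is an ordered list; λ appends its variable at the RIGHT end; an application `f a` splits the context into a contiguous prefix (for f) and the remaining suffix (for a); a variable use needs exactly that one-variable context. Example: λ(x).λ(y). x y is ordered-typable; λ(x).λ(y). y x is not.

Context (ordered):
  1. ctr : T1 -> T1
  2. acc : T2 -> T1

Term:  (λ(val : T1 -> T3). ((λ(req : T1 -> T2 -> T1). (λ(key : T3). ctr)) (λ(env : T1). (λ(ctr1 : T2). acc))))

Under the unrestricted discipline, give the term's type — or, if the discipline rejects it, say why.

not well-typed under unrestricted — not simply typable
variable uses: ctr ×1; acc ×1; val (bound) ×0; req (bound) ×0; key (bound) ×0; env (bound) ×0; ctr1 (bound) ×0
use order (left to right): ctr, acc
typing: ill-typed: a function awaiting T1 -> T2 -> T1 gets T1 -> T2 -> T2 -> T1
all disciplines: ordered ✗, linear ✗, affine ✗, relevant ✗, unrestricted ✗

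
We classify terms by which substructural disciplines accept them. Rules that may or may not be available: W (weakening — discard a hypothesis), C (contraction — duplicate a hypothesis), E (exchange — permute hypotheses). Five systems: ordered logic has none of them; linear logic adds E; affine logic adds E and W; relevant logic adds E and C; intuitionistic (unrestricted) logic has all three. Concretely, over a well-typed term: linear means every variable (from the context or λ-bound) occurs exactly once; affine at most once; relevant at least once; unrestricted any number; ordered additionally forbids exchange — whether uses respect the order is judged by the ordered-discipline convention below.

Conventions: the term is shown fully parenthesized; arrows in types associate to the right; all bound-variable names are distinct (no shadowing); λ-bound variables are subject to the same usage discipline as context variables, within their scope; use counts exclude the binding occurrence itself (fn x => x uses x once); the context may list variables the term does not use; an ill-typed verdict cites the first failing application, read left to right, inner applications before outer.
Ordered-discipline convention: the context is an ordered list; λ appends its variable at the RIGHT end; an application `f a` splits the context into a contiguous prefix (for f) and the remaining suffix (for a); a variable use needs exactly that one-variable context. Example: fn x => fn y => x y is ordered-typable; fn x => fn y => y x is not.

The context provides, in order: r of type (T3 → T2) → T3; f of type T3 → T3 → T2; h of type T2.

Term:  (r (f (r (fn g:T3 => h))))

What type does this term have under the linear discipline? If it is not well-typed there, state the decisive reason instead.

not well-typed under linear — uses contraction: r ×2; needs weakening: g unused
variable uses: r: 2, f: 1, h: 1, g (λ-bound): 0
order of uses: r, f, r, h
typing: ✓ — T3
per-discipline verdicts: ordered ✗, linear ✗, affine ✗, relevant ✗, unrestricted ✓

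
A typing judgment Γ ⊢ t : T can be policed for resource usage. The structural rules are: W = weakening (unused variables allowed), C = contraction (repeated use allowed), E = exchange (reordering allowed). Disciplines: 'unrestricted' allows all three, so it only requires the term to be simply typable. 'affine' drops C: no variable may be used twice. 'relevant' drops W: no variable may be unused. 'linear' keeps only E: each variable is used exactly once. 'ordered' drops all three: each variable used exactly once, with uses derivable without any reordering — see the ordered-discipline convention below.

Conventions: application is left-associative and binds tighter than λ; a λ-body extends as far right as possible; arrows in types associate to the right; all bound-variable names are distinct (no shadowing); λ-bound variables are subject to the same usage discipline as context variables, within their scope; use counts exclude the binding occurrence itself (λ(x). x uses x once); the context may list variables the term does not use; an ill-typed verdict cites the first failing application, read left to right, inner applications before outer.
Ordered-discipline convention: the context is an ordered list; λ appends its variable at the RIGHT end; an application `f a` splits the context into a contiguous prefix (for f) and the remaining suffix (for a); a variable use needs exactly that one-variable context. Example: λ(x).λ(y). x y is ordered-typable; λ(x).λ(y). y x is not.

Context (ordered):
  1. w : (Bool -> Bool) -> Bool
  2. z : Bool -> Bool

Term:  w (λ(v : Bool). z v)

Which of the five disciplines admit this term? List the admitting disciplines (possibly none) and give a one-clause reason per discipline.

admitted by: ordered, linear, affine, relevant, unrestricted
use counts: w ×1, z ×1, v [bound] ×1
use order (left to right): w, z, v
typing: the term checks, with type Bool
ordered: ✓, single-use (w, z, v), ordered derivation ok
linear: ✓, w, z, v: one use apiece
affine: ✓, at most one use each (w, z, v)
relevant: ✓, w, z, v: all used, weakening unneeded
unrestricted: ✓, typability at Bool is all that's needed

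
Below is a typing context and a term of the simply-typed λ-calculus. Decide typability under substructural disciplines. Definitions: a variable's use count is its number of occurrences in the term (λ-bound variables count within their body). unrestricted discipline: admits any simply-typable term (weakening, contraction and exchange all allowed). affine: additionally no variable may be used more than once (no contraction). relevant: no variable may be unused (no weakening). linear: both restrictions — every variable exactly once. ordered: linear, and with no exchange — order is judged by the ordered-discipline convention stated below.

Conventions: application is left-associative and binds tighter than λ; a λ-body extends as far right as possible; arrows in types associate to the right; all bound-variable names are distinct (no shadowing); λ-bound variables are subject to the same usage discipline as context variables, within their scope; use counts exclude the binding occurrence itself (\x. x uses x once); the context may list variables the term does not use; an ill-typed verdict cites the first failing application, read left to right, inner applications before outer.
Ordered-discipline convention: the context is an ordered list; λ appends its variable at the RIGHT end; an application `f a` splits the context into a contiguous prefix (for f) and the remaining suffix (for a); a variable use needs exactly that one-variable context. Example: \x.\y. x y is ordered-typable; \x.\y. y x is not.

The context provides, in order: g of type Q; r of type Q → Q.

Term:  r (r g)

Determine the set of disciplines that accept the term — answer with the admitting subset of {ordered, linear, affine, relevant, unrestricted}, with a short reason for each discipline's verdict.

admitted by: relevant, unrestricted
counts: g ×1; r ×2
left-to-right use order: r, r, g
typing: well-typed at Q
ordered: ✗, needs contraction — r ×2
linear: ✗, needs contraction — r ×2
affine: ✗, needs contraction — r ×2
relevant: ✓, none of g, r goes unused
unrestricted: ✓, type-checks (Q) and nothing is barred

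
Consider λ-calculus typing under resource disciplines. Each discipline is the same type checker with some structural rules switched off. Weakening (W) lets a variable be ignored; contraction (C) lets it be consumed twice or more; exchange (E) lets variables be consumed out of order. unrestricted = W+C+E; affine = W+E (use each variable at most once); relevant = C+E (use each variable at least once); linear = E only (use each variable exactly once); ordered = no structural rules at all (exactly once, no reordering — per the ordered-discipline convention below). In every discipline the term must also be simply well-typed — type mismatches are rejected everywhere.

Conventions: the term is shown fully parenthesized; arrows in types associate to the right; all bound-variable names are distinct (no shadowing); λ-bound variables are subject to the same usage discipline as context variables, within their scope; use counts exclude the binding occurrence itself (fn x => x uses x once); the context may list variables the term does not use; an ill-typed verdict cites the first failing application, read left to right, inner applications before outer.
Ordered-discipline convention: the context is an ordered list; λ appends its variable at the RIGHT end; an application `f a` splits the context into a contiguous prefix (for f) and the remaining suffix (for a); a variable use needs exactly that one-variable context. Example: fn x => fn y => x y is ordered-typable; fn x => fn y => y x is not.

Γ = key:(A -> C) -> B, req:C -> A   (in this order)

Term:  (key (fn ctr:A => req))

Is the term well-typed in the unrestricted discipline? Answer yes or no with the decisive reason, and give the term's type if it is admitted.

no — the type mismatch rejects it
counts: key=1; req=1; ctr (λ-bound)=0
uses in reading order: key, req
typing: ill-typed: an argument A -> C -> A mismatches the expected A -> C
across the five disciplines: ordered ✗; linear ✗; affine ✗; relevant ✗; unrestricted ✗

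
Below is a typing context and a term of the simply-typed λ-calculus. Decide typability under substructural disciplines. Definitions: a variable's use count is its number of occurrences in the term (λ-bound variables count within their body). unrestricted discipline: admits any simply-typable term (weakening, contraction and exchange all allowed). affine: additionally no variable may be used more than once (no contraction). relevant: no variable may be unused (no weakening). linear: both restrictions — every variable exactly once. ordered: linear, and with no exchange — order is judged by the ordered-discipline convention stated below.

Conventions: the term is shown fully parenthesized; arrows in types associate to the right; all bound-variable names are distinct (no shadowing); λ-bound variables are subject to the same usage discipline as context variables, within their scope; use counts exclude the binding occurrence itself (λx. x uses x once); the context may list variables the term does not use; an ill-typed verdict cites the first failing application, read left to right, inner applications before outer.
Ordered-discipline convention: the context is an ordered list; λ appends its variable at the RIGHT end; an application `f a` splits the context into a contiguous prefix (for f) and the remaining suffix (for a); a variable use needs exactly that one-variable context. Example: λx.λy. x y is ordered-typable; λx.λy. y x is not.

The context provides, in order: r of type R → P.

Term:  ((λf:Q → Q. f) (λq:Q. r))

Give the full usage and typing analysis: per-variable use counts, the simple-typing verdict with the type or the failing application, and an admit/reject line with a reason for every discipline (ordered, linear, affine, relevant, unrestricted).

counts: r: 1×; f (bound): 1×; q (bound): 0×
uses in reading order: f, r
typing: ill-typed: an argument Q → R → P mismatches the expected Q → Q
ordered: ✗ — fails simple typing
linear: ✗ — a type mismatch blocks all five
affine: ✗ — the type mismatch rejects it
relevant: ✗ — not simply typable
unrestricted: ✗ — fails simple typing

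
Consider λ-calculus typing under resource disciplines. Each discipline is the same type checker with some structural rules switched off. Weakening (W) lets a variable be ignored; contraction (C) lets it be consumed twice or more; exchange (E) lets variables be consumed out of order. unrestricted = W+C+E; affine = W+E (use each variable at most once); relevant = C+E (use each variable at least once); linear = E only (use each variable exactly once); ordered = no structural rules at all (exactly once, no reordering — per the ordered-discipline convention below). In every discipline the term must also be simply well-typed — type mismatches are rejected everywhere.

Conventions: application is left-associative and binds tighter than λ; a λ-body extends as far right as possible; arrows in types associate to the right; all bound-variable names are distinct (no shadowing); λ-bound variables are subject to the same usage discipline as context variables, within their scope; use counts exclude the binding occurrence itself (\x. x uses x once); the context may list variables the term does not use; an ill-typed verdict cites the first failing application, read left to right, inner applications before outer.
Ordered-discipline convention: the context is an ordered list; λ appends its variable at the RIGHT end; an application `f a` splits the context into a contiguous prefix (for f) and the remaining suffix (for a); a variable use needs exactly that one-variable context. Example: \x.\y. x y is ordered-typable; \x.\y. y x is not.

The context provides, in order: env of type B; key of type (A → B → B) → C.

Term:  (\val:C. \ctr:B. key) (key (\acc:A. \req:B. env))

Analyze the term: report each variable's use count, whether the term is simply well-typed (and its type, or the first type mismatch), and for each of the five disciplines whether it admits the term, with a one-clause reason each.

use counts: env ×1; key ×2; val (λ-bound) ×0; ctr (λ-bound) ×0; acc (λ-bound) ×0; req (λ-bound) ×0
uses in reading order: key, key, env
typing: well-typed — term : B → (A → B → B) → C
ordered ✗ (uses contraction: key ×2; val, ctr, acc, req left unused)
linear ✗ (uses contraction: key ×2; val, ctr, acc, req left unused)
affine ✗ (uses contraction: key ×2)
relevant ✗ (val, ctr, acc, req left unused)
unrestricted ✓ (simply typable at B → (A → B → B) → C; W, C, E all held)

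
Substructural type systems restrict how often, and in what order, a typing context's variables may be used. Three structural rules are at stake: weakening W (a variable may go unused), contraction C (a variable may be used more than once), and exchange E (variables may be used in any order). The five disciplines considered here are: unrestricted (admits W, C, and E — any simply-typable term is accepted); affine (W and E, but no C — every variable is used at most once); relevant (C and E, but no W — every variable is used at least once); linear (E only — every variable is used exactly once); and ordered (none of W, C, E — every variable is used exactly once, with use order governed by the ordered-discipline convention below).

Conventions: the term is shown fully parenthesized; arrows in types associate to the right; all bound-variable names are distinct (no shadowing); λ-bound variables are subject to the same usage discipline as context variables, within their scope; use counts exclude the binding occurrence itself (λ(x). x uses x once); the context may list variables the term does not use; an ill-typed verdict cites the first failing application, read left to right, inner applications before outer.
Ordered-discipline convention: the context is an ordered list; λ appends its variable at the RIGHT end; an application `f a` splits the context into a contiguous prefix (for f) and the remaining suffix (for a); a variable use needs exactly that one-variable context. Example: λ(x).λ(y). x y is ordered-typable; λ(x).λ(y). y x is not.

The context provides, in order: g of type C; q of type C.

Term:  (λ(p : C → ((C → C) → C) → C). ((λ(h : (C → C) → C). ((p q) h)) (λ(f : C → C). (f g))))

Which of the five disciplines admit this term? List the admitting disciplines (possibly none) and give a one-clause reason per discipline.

admitted by: linear, affine, relevant, unrestricted
counts: g: 1×, q: 1×, p (bound): 1×, h (bound): 1×, f (bound): 1×
uses in reading order: p, q, h, f, g
typing: well-typed at (C → ((C → C) → C) → C) → C
ordered: ✗ — needs exchange: uses follow p, q, h, f, g
linear: ✓ — each of g, q, p, h, f used exactly once
affine: ✓ — g, q, p, h, f: no repeats, contraction unneeded
relevant: ✓ — g, q, p, h, f: all used, weakening unneeded
unrestricted: ✓ — typability at (C → ((C → C) → C) → C) → C is all that's needed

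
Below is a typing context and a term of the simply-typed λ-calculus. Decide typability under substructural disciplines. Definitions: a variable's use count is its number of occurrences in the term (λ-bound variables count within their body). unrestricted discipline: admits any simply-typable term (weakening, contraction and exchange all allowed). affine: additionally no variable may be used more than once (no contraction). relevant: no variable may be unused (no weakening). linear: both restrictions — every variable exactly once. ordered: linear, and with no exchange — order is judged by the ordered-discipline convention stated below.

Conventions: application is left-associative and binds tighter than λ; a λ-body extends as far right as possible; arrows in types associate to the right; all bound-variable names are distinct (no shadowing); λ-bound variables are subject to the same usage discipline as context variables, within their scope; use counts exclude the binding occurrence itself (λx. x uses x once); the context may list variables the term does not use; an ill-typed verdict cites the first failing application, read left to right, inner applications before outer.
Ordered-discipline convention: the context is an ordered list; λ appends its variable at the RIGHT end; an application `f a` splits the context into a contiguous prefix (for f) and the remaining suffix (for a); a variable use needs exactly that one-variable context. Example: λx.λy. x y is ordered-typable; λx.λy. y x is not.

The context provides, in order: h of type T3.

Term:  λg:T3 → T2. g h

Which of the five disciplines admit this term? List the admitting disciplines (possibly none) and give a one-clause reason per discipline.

admitted by: linear, affine, relevant, unrestricted
use counts: h: 1×; g [bound]: 1×
uses in reading order: g, h
typing: well-typed at (T3 → T2) → T2
ordered: ✗ — needs exchange: uses follow g, h
linear: ✓ — h, g: one use apiece
affine: ✓ — h, g: no repeats, contraction unneeded
relevant: ✓ — every one of h, g appears
unrestricted: ✓ — typability at (T3 → T2) → T2 is all that's needed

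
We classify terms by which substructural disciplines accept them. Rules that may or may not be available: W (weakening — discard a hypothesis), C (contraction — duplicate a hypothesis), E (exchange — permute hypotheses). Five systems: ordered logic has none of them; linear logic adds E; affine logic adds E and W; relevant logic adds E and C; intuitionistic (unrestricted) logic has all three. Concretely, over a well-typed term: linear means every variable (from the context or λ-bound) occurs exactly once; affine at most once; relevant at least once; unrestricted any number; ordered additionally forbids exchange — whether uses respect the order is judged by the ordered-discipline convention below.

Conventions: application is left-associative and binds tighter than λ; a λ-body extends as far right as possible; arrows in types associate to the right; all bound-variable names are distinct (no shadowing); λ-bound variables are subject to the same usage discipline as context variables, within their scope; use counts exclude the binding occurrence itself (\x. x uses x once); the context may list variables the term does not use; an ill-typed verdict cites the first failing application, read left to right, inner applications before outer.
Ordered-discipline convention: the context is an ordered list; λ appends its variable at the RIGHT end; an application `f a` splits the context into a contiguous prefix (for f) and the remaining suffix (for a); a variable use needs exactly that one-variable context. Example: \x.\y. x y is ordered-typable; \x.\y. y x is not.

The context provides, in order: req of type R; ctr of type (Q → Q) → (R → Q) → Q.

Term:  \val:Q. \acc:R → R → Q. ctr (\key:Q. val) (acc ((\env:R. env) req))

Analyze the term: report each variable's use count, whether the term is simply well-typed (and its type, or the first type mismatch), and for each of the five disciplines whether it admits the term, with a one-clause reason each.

usage: req: 1, ctr: 1, val [bound]: 1, acc [bound]: 1, key [bound]: 0, env [bound]: 1
left-to-right use order: ctr, val, acc, env, req
typing: well-typed at Q → (R → R → Q) → Q
ordered: ✗, key never used (weakening)
linear: ✗, key never used (weakening)
affine: ✓, none of req, ctr, val, acc, key, env used more than once
relevant: ✗, key never used (weakening)
unrestricted: ✓, typability at Q → (R → R → Q) → Q is all that's needed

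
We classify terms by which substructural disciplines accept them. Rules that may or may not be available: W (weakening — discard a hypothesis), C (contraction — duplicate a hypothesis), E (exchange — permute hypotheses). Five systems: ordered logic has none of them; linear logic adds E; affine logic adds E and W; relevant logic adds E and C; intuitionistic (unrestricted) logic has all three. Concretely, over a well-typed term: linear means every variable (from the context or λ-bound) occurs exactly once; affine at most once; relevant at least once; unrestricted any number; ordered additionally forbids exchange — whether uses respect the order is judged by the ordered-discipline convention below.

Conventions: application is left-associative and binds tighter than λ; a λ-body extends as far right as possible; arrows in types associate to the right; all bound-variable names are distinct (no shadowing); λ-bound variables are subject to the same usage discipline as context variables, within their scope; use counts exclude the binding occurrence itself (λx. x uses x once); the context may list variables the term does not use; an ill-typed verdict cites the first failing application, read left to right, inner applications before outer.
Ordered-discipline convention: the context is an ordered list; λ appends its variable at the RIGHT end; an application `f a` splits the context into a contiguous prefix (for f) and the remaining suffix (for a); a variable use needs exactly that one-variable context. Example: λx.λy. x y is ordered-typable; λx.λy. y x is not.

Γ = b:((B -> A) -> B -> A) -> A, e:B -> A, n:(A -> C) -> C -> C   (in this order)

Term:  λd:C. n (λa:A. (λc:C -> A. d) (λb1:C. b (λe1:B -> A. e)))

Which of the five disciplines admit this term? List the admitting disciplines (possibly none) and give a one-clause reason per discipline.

accepted by: affine, unrestricted
use counts: b: 1, e: 1, n: 1, d [bound]: 1, a [bound]: 0, c [bound]: 0, b1 [bound]: 0, e1 [bound]: 0
left-to-right use order: n, d, b, e
typing: ✓ — C -> C -> C
ordered ✗ (unused: a, c, b1, e1 — weakening required)
linear ✗ (unused: a, c, b1, e1 — weakening required)
affine ✓ (b, e, n, d, a, c, b1, e1: no repeats, contraction unneeded)
relevant ✗ (unused: a, c, b1, e1 — weakening required)
unrestricted ✓ (well-typed at C -> C -> C; no restrictions here)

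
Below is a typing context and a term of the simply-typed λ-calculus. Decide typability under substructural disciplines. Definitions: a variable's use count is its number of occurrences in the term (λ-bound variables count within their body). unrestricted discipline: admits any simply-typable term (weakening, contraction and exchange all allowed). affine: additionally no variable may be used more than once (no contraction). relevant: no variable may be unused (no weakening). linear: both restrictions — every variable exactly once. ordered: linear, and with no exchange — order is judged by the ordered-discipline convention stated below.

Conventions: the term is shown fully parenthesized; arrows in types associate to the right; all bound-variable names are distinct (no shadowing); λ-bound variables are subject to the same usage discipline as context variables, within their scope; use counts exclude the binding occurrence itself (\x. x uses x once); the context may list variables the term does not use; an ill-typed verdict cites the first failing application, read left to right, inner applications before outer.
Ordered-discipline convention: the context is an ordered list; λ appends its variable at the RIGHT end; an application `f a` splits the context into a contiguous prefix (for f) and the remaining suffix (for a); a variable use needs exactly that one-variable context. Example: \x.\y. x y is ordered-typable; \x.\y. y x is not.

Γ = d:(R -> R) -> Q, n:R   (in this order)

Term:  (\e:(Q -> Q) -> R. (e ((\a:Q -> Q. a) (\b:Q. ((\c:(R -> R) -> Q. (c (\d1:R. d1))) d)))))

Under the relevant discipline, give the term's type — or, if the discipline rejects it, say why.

not well-typed under relevant — needs weakening: n, b unused
variable uses: d: 1×, n: 0×, e (λ-bound): 1×, a (λ-bound): 1×, b (λ-bound): 0×, c (λ-bound): 1×, d1 (λ-bound): 1×
use order (left to right): e, a, c, d1, d
typing: the term checks, with type ((Q -> Q) -> R) -> R
across the five disciplines: ordered ✗ | linear ✗ | affine ✓ | relevant ✗ | unrestricted ✓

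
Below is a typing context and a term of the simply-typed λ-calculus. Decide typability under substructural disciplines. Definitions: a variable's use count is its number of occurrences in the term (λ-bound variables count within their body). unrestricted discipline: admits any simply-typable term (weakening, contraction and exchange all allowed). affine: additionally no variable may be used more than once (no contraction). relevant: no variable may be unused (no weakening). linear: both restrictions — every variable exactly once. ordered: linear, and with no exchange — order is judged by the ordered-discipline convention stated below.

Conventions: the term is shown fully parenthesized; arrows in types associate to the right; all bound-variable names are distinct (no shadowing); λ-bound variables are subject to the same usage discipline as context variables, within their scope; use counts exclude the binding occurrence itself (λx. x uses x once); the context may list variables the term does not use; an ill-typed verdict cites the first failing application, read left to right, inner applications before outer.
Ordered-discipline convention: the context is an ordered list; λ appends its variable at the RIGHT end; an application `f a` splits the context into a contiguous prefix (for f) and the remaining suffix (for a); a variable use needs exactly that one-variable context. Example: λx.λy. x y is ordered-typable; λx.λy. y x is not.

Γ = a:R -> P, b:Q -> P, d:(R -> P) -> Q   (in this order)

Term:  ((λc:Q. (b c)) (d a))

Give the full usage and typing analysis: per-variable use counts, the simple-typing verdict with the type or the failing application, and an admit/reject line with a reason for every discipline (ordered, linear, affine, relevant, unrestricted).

usage: a: 1; b: 1; d: 1; c [bound]: 1
uses in reading order: b, c, d, a
typing: well-typed — term : P
ordered: ✗ — use order b, c, d, a needs exchange
linear: ✓ — exactly-once usage across a, b, d, c
affine: ✓ — a, b, d, c: no repeats, contraction unneeded
relevant: ✓ — a, b, d, c: all used, weakening unneeded
unrestricted: ✓ — typability at P is all that's needed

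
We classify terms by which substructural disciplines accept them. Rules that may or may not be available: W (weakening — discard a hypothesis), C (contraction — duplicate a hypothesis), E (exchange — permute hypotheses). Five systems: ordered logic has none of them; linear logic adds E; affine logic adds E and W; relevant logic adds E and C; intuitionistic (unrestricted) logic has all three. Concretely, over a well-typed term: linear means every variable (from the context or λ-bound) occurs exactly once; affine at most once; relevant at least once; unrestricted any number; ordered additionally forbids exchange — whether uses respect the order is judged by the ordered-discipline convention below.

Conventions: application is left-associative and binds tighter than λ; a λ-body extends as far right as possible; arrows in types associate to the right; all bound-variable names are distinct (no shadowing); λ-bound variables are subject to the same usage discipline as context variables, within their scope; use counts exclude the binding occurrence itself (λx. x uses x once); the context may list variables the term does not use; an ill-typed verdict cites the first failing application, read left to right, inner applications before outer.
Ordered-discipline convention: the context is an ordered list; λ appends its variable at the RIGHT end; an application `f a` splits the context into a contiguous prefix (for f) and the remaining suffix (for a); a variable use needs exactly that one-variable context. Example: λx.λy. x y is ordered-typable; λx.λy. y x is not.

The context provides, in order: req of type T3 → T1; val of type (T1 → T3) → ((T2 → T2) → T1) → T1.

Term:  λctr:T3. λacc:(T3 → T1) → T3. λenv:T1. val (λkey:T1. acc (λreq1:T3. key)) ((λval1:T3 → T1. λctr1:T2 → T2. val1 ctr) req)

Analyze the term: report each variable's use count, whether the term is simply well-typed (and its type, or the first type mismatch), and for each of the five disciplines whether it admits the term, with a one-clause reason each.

counts: req: 1; val: 1; ctr (λ-bound): 1; acc (λ-bound): 1; env (λ-bound): 0; key (λ-bound): 1; req1 (λ-bound): 0; val1 (λ-bound): 1; ctr1 (λ-bound): 0
use order (left to right): val, acc, key, val1, ctr, req
typing: ✓ — T3 → ((T3 → T1) → T3) → T1 → T1
ordered: ✗, env, req1, ctr1 left unused
linear: ✗, env, req1, ctr1 left unused
affine: ✓, req, val, ctr, acc, env, key, req1, val1, ctr1: no repeats, contraction unneeded
relevant: ✗, env, req1, ctr1 left unused
unrestricted: ✓, simply typable at T3 → ((T3 → T1) → T3) → T1 → T1; W, C, E all held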